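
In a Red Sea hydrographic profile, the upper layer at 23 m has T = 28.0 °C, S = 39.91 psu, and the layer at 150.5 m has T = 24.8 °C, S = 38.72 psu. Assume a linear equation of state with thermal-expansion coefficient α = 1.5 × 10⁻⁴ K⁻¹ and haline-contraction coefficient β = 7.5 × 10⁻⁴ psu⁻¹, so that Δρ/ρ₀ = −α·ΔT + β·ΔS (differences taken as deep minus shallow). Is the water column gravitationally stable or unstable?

ΔT = 24.8 − 28.0 = -3.2 K and ΔS = 38.72 − 39.91 = -1.19 psu (deep − shallow).
−αΔT = 4.80 × 10⁻⁴; βΔS = -8.925 × 10⁻⁴; sum Δρ/ρ₀ = -4.125 × 10⁻⁴.
Δρ/ρ₀ < 0, so Δρ < 0: deeper water is lighter → statically unstable; the column would overturn.

unstable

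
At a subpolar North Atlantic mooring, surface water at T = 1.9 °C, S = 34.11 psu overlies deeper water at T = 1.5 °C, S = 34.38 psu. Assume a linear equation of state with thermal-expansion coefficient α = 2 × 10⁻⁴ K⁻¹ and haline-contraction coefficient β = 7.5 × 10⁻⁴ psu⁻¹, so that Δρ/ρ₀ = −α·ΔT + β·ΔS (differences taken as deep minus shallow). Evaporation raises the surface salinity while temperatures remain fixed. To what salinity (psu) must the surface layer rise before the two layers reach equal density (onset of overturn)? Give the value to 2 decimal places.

34.49 psu

Neutral buoyancy requires −α(T_deep − T_surf) + β(S_deep − S_surf′) = 0.
S_surf′ = S_deep − (α/β)·ΔT = 34.38 − (2 × 10⁻⁴/7.5 × 10⁻⁴)·(-0.4) = 34.4867 psu.
Increase required: 34.4867 − 34.11 = 0.3767 psu.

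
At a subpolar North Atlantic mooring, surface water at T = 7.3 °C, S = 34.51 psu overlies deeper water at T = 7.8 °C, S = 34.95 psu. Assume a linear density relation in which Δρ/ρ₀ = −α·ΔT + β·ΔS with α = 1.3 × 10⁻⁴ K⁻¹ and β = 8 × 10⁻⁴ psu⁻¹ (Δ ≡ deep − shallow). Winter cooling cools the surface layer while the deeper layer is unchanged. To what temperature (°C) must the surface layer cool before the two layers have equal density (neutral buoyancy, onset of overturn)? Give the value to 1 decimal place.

5.1 °C

Neutral buoyancy requires Δρ = 0, i.e. −α(T_deep − T_surf′) + β(S_deep − S_surf) = 0.
T_surf′ = T_deep − (β/α)·ΔS = 7.8 − (8 × 10⁻⁴/1.3 × 10⁻⁴)·(+0.44) = 5.092 °C.
Cooling required: 7.3 − (5.092) = 2.208 °C.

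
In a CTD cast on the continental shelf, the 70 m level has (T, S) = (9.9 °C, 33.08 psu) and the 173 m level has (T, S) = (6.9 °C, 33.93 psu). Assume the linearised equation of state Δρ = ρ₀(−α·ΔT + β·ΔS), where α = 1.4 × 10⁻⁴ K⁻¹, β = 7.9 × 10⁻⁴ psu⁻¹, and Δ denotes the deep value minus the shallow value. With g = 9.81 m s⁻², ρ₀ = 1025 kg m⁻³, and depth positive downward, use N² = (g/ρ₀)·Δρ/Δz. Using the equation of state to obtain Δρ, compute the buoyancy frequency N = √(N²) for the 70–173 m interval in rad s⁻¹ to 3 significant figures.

0.0102 rad s⁻¹

ΔT = -3.0 K, ΔS = +0.85 psu (deep − shallow).
Δρ/ρ₀ = −αΔT + βΔS = 4.20 × 10⁻⁴ + 6.715 × 10⁻⁴ = 1.0915 × 10⁻³, so Δρ ≈ 1.119 kg m⁻³.
N² = (g/ρ₀)·Δρ/Δz = g·(Δρ/ρ₀)/Δz = 9.81 × 1.0915 × 10⁻³ / 103 = 1.0396 × 10⁻⁴ s⁻².
N = √(1.0396 × 10⁻⁴) = 0.010196 rad s⁻¹ ≈ 0.0102 rad s⁻¹.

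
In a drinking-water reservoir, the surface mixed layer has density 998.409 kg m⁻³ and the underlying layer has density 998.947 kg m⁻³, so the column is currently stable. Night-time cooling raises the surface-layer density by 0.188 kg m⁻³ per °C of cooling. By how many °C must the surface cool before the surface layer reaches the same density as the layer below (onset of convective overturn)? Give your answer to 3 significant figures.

2.86 °C

Density deficit of the surface layer: 998.947 − 998.409 = 0.538 kg m⁻³.
Required change = 0.538 / 0.188 = 2.86 °C.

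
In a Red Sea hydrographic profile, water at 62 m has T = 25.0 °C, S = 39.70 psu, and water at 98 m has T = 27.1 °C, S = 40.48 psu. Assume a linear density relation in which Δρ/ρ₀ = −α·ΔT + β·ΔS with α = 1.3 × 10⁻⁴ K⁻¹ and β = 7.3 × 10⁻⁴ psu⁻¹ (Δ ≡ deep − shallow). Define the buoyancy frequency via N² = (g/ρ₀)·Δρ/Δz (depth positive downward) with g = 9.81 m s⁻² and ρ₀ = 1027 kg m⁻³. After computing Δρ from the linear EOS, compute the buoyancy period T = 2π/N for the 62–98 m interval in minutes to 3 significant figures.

ΔT = +2.1 K, ΔS = +0.78 psu (deep − shallow).
Δρ/ρ₀ = −αΔT + βΔS = -2.73 × 10⁻⁴ + 5.694 × 10⁻⁴ = 2.964 × 10⁻⁴, so Δρ ≈ 0.3044 kg m⁻³.
N² = (g/ρ₀)·Δρ/Δz = g·(Δρ/ρ₀)/Δz = 9.81 × 2.964 × 10⁻⁴ / 36 = 8.0769 × 10⁻⁵ s⁻².
N = √(8.0769 × 10⁻⁵) = 8.9872 × 10⁻³ rad s⁻¹ → T = 2π/N = 699.13 s = 11.652 min ≈ 11.7 min.

11.7 min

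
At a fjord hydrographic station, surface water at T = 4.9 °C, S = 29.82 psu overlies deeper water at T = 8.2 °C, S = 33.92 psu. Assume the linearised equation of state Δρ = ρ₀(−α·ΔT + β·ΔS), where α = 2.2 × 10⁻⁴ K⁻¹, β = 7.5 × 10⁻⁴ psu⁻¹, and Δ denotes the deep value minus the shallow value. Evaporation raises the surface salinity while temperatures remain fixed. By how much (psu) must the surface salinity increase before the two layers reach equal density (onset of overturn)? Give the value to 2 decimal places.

3.13 psu

Neutral buoyancy requires −α(T_deep − T_surf) + β(S_deep − S_surf′) = 0.
S_surf′ = S_deep − (α/β)·ΔT = 33.92 − (2.2 × 10⁻⁴/7.5 × 10⁻⁴)·(+3.3) = 32.9520 psu.
Increase required: 32.9520 − 29.82 = 3.1320 psu.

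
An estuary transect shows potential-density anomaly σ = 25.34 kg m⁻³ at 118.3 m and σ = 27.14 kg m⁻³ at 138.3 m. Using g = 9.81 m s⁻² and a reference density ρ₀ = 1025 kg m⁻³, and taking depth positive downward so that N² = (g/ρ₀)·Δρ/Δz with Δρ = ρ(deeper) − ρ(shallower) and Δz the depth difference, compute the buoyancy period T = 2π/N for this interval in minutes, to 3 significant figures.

Δρ = 1027.14 − 1025.34 = 1.80 kg m⁻³ over Δz = 138.3 − 118.3 = 20 m.
N² = (9.81/1025) × (1.80/20) = 8.6137 × 10⁻⁴ s⁻².
N = √(8.6137 × 10⁻⁴) = 0.029349 rad s⁻¹, so T = 2π/N = 214.09 s = 3.5682 min ≈ 3.57 min.

3.57 min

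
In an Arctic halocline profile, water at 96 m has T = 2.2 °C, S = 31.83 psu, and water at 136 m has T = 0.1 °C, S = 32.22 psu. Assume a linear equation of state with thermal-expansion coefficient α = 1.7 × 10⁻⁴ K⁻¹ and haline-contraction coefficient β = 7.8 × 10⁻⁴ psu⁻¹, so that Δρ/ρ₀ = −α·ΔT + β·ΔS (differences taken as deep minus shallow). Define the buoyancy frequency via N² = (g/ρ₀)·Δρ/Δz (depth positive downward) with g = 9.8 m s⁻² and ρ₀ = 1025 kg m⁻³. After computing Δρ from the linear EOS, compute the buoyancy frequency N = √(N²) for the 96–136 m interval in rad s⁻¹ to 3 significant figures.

ΔT = -2.1 K, ΔS = +0.39 psu (deep − shallow).
Δρ/ρ₀ = −αΔT + βΔS = 3.57 × 10⁻⁴ + 3.042 × 10⁻⁴ = 6.612 × 10⁻⁴, so Δρ ≈ 0.6777 kg m⁻³.
N² = (g/ρ₀)·Δρ/Δz = g·(Δρ/ρ₀)/Δz = 9.8 × 6.612 × 10⁻⁴ / 40 = 1.6199 × 10⁻⁴ s⁻².
N = √(1.6199 × 10⁻⁴) = 0.012728 rad s⁻¹ ≈ 0.0127 rad s⁻¹.

0.0127 rad s⁻¹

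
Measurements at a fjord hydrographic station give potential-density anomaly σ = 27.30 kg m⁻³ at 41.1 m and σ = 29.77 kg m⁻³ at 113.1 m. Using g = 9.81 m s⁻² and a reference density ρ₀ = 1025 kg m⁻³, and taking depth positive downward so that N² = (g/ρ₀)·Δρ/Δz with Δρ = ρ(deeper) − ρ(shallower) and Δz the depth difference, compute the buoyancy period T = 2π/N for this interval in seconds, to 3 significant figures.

347 s

Δρ = 1029.77 − 1027.30 = 2.47 kg m⁻³ over Δz = 113.1 − 41.1 = 72 m.
N² = (9.81/1025) × (2.47/72) = 3.2833 × 10⁻⁴ s⁻².
N = √(3.2833 × 10⁻⁴) = 0.018120 rad s⁻¹, so T = 2π/N = 346.75 s ≈ 347 s.
N² > 0, so the interval is statically stable.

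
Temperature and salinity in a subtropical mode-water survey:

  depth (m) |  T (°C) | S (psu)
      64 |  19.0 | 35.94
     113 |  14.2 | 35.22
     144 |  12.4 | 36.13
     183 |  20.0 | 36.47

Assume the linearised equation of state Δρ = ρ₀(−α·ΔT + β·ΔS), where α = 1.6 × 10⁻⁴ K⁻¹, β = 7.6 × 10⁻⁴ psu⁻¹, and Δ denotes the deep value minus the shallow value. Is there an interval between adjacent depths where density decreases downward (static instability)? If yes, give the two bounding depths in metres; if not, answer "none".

Evaluate Δρ/ρ₀ = −αΔT + βΔS across each adjacent pair:
  64–113 m: −αΔT+βΔS = −(1.6 × 10⁻⁴)(-4.8)+(7.6 × 10⁻⁴)(-0.72) = 2.2 × 10⁻⁴ → stable
  113–144 m: −αΔT+βΔS = −(1.6 × 10⁻⁴)(-1.8)+(7.6 × 10⁻⁴)(+0.91) = 9.8 × 10⁻⁴ → stable
  144–183 m: −αΔT+βΔS = −(1.6 × 10⁻⁴)(+7.6)+(7.6 × 10⁻⁴)(+0.34) = -9.6 × 10⁻⁴ → UNSTABLE
The 144–183 m interval has Δρ < 0: lighter water underlies denser water.

144–183 m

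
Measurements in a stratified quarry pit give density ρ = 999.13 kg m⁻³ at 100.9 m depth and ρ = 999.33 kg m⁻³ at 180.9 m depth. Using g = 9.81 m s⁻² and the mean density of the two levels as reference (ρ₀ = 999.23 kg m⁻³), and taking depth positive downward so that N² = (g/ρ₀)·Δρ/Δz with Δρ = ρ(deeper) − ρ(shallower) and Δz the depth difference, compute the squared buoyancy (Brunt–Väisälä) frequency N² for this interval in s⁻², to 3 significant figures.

2.45 × 10⁻⁵ s⁻²

Δρ = 999.33 − 999.13 = 0.20 kg m⁻³ over Δz = 180.9 − 100.9 = 80 m.
N² = (9.81/999.23) × (0.20/80) = 2.4544 × 10⁻⁵ s⁻² ≈ 2.45 × 10⁻⁵ s⁻².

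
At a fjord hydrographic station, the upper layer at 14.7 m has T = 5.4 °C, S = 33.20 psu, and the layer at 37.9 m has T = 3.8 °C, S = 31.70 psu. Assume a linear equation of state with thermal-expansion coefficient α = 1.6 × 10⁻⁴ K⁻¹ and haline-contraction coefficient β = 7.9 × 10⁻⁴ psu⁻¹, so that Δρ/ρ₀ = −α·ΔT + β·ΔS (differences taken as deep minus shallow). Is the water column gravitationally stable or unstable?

unstable

ΔT = 3.8 − 5.4 = -1.6 K and ΔS = 31.70 − 33.20 = -1.50 psu (deep − shallow).
−αΔT = 2.56 × 10⁻⁴; βΔS = -1.185 × 10⁻³; sum Δρ/ρ₀ = -9.29 × 10⁻⁴.
Δρ/ρ₀ < 0, so Δρ < 0: deeper water is lighter → statically unstable; the column would overturn.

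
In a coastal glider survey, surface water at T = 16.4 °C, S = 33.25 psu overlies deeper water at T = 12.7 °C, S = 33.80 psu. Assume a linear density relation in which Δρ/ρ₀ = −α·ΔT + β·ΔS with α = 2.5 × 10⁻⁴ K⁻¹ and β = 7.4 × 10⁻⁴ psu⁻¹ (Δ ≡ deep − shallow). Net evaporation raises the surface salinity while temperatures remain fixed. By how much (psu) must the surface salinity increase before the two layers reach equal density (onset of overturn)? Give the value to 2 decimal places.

1.80 psu

Neutral buoyancy requires −α(T_deep − T_surf) + β(S_deep − S_surf′) = 0.
S_surf′ = S_deep − (α/β)·ΔT = 33.80 − (2.5 × 10⁻⁴/7.4 × 10⁻⁴)·(-3.7) = 35.0500 psu.
Increase required: 35.0500 − 33.25 = 1.8000 psu.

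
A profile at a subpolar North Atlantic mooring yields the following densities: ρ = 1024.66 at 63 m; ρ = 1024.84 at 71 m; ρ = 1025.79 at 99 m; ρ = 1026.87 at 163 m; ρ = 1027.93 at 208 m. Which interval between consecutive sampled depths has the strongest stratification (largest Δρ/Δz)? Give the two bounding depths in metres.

Compute the density gradient over each adjacent pair:
  63–71 m: Δρ/Δz = 0.18/8 = 0.022 kg m⁻⁴
  71–99 m: Δρ/Δz = 0.95/28 = 0.034 kg m⁻⁴
  99–163 m: Δρ/Δz = 1.08/64 = 0.017 kg m⁻⁴
  163–208 m: Δρ/Δz = 1.06/45 = 0.024 kg m⁻⁴
The largest gradient is in the 71–99 m interval — the pycnocline.

71–99 m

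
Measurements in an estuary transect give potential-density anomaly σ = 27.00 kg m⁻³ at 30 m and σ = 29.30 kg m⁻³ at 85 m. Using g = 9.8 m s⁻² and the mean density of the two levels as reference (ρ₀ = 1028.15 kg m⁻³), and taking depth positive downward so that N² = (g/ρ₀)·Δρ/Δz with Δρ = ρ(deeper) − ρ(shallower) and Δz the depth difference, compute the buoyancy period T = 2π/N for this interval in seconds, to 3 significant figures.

Δρ = 1029.30 − 1027.00 = 2.30 kg m⁻³ over Δz = 85 − 30 = 55 m.
N² = (9.8/1028.15) × (2.30/55) = 3.9860 × 10⁻⁴ s⁻².
N = √(3.9860 × 10⁻⁴) = 0.019965 rad s⁻¹, so T = 2π/N = 314.71 s ≈ 315 s.

315 s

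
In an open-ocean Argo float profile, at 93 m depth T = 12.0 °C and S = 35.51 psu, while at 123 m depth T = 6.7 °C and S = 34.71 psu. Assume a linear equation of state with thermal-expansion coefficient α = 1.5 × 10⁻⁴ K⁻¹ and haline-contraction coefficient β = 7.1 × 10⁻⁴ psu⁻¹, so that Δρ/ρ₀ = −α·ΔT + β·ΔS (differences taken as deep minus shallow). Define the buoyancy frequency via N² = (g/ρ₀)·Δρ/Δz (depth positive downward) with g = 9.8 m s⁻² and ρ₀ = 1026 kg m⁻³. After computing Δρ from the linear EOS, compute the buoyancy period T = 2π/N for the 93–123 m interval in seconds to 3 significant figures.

730 s

ΔT = -5.3 K, ΔS = -0.80 psu (deep − shallow).
Δρ/ρ₀ = −αΔT + βΔS = 7.95 × 10⁻⁴ − 5.68 × 10⁻⁴ = 2.27 × 10⁻⁴, so Δρ ≈ 0.2329 kg m⁻³.
N² = (g/ρ₀)·Δρ/Δz = g·(Δρ/ρ₀)/Δz = 9.8 × 2.27 × 10⁻⁴ / 30 = 7.4153 × 10⁻⁵ s⁻².
N = √(7.4153 × 10⁻⁵) = 8.6112 × 10⁻³ rad s⁻¹ → T = 2π/N = 729.65 s ≈ 730 s.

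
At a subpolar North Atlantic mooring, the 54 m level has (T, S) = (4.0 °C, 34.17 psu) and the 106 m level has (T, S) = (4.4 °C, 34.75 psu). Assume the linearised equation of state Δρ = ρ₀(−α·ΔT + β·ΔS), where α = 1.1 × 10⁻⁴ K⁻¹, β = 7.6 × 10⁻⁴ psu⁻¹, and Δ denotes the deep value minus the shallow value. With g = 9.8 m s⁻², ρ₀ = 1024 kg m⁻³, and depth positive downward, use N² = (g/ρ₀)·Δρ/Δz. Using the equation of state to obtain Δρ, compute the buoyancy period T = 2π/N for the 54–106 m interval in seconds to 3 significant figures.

ΔT = +0.4 K, ΔS = +0.58 psu (deep − shallow).
Δρ/ρ₀ = −αΔT + βΔS = -4.40 × 10⁻⁵ + 4.408 × 10⁻⁴ = 3.968 × 10⁻⁴, so Δρ ≈ 0.4063 kg m⁻³.
N² = (g/ρ₀)·Δρ/Δz = g·(Δρ/ρ₀)/Δz = 9.8 × 3.968 × 10⁻⁴ / 52 = 7.4782 × 10⁻⁵ s⁻².
N = √(7.4782 × 10⁻⁵) = 8.6477 × 10⁻³ rad s⁻¹ → T = 2π/N = 726.57 s ≈ 727 s.

727 s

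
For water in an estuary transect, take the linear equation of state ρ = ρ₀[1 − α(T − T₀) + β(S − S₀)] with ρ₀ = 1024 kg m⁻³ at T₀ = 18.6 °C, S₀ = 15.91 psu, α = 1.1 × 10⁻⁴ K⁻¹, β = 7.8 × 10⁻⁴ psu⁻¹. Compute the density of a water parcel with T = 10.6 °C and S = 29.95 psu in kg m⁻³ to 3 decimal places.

T − T₀ = -8.0 K, S − S₀ = +14.04 psu.
Bracket = 1 − α·(-8.0) + β·(+14.04) = 1 + (0.0118312) = 1.0118312.
ρ = 1024 × 1.0118312 = 1036.115 kg m⁻³.

1036.115 kg m⁻³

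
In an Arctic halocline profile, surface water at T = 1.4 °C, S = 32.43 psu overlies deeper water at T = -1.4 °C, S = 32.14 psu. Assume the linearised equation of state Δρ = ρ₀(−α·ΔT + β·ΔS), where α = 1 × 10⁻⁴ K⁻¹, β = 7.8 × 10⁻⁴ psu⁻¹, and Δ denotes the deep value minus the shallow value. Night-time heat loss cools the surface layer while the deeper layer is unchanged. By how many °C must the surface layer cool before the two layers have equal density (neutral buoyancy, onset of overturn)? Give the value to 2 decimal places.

0.54 °C

Neutral buoyancy requires Δρ = 0, i.e. −α(T_deep − T_surf′) + β(S_deep − S_surf) = 0.
T_surf′ = T_deep − (β/α)·ΔS = -1.4 − (7.8 × 10⁻⁴/1 × 10⁻⁴)·(-0.29) = 0.8620 °C.
Cooling required: 1.4 − (0.8620) = 0.5380 °C.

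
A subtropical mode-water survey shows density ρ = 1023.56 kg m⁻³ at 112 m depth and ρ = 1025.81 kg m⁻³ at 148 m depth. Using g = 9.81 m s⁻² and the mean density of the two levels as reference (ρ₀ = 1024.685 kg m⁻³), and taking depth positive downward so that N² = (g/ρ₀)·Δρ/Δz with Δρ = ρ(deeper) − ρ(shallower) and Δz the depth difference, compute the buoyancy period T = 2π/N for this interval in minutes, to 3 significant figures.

4.28 min

Δρ = 1025.81 − 1023.56 = 2.25 kg m⁻³ over Δz = 148 − 112 = 36 m.
N² = (9.81/1024.685) × (2.25/36) = 5.9835 × 10⁻⁴ s⁻².
N = √(5.9835 × 10⁻⁴) = 0.024461 rad s⁻¹, so T = 2π/N = 256.87 s = 4.2812 min ≈ 4.28 min.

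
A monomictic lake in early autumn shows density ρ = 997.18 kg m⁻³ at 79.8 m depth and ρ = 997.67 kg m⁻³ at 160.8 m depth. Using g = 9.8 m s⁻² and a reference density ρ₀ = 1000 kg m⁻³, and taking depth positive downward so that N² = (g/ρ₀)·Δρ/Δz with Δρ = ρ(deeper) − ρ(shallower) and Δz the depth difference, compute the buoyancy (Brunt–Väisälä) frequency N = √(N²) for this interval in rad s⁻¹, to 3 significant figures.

7.70 × 10⁻³ rad s⁻¹

Δρ = 997.67 − 997.18 = 0.49 kg m⁻³ over Δz = 160.8 − 79.8 = 81 m.
N² = (9.8/1000) × (0.49/81) = 5.9284 × 10⁻⁵ s⁻².
N = √(5.9284 × 10⁻⁵) = 7.6996 × 10⁻³ rad s⁻¹ ≈ 7.70 × 10⁻³ rad s⁻¹.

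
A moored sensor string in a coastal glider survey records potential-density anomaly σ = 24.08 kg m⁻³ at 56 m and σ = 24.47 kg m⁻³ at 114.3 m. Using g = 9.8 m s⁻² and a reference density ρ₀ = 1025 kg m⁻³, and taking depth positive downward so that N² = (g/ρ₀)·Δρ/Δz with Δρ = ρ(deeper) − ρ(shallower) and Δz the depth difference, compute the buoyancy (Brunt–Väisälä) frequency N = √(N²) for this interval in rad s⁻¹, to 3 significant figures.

8.00 × 10⁻³ rad s⁻¹

Δρ = 1024.47 − 1024.08 = 0.39 kg m⁻³ over Δz = 114.3 − 56 = 58.3 m.
N² = (9.8/1025) × (0.39/58.3) = 6.3958 × 10⁻⁵ s⁻².
N = √(6.3958 × 10⁻⁵) = 7.9974 × 10⁻³ rad s⁻¹ ≈ 8.00 × 10⁻³ rad s⁻¹.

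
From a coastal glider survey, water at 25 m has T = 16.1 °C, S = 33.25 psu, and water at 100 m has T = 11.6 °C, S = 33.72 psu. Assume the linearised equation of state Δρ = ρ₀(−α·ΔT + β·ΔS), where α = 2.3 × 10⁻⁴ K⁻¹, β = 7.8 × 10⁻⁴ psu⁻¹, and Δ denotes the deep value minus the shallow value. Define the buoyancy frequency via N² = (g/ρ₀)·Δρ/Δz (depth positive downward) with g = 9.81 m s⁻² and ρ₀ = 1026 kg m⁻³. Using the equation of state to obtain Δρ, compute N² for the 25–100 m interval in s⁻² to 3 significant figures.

ΔT = -4.5 K, ΔS = +0.47 psu (deep − shallow).
Δρ/ρ₀ = −αΔT + βΔS = 1.035 × 10⁻³ + 3.666 × 10⁻⁴ = 1.4016 × 10⁻³, so Δρ ≈ 1.438 kg m⁻³.
N² = (g/ρ₀)·Δρ/Δz = g·(Δρ/ρ₀)/Δz = 9.81 × 1.4016 × 10⁻³ / 75 = 1.8333 × 10⁻⁴ s⁻² ≈ 1.83 × 10⁻⁴ s⁻².

1.83 × 10⁻⁴ s⁻²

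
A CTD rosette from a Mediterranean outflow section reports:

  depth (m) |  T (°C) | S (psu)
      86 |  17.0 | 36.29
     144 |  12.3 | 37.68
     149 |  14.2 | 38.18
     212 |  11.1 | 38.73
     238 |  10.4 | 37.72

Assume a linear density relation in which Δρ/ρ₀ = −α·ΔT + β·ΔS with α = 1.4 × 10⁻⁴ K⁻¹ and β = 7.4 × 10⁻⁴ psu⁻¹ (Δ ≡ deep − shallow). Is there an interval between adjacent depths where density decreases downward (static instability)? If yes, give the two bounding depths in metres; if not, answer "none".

Evaluate Δρ/ρ₀ = −αΔT + βΔS across each adjacent pair:
  86–144 m: −αΔT+βΔS = −(1.4 × 10⁻⁴)(-4.7)+(7.4 × 10⁻⁴)(+1.39) = 1.7 × 10⁻³ → stable
  144–149 m: −αΔT+βΔS = −(1.4 × 10⁻⁴)(+1.9)+(7.4 × 10⁻⁴)(+0.50) = 1.0 × 10⁻⁴ → stable
  149–212 m: −αΔT+βΔS = −(1.4 × 10⁻⁴)(-3.1)+(7.4 × 10⁻⁴)(+0.55) = 8.4 × 10⁻⁴ → stable
  212–238 m: −αΔT+βΔS = −(1.4 × 10⁻⁴)(-0.7)+(7.4 × 10⁻⁴)(-1.01) = -6.5 × 10⁻⁴ → UNSTABLE
The 212–238 m interval has Δρ < 0: lighter water underlies denser water.

212–238 m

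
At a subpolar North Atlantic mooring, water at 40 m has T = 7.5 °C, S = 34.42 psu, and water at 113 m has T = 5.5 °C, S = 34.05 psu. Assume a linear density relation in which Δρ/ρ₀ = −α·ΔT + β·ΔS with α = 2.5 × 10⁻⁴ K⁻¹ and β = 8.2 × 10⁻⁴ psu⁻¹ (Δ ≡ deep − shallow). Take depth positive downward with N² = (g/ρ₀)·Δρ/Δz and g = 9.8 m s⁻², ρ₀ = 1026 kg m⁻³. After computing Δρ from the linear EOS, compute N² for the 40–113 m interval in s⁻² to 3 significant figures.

2.64 × 10⁻⁵ s⁻²

ΔT = -2.0 K, ΔS = -0.37 psu (deep − shallow).
Δρ/ρ₀ = −αΔT + βΔS = 5.00 × 10⁻⁴ − 3.034 × 10⁻⁴ = 1.966 × 10⁻⁴, so Δρ ≈ 0.2017 kg m⁻³.
N² = (g/ρ₀)·Δρ/Δz = g·(Δρ/ρ₀)/Δz = 9.8 × 1.966 × 10⁻⁴ / 73 = 2.6393 × 10⁻⁵ s⁻² ≈ 2.64 × 10⁻⁵ s⁻².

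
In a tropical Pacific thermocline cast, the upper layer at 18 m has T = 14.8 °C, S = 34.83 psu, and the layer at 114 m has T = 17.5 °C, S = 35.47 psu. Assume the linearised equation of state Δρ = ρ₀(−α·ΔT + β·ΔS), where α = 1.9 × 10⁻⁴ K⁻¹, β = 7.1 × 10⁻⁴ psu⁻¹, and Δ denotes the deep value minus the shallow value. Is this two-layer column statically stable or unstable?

ΔT = 17.5 − 14.8 = +2.7 K and ΔS = 35.47 − 34.83 = +0.64 psu (deep − shallow).
−αΔT = -5.13 × 10⁻⁴; βΔS = 4.544 × 10⁻⁴; sum Δρ/ρ₀ = -5.86 × 10⁻⁵.
Δρ/ρ₀ < 0, so Δρ < 0: deeper water is lighter → statically unstable; the column would overturn.

unstable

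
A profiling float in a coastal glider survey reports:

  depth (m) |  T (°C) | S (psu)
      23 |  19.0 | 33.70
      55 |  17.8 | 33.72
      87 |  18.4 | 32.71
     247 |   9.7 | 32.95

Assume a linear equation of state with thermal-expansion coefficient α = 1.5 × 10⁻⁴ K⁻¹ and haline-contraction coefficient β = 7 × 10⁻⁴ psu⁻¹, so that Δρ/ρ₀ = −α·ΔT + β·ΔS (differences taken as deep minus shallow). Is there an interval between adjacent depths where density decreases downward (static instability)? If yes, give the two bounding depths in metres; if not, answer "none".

55–87 m

Evaluate Δρ/ρ₀ = −αΔT + βΔS across each adjacent pair:
  23–55 m: −αΔT+βΔS = −(1.5 × 10⁻⁴)(-1.2)+(7 × 10⁻⁴)(+0.02) = 1.9 × 10⁻⁴ → stable
  55–87 m: −αΔT+βΔS = −(1.5 × 10⁻⁴)(+0.6)+(7 × 10⁻⁴)(-1.01) = -8.0 × 10⁻⁴ → UNSTABLE
  87–247 m: −αΔT+βΔS = −(1.5 × 10⁻⁴)(-8.7)+(7 × 10⁻⁴)(+0.24) = 1.5 × 10⁻³ → stable
The 55–87 m interval has Δρ < 0: lighter water underlies denser water.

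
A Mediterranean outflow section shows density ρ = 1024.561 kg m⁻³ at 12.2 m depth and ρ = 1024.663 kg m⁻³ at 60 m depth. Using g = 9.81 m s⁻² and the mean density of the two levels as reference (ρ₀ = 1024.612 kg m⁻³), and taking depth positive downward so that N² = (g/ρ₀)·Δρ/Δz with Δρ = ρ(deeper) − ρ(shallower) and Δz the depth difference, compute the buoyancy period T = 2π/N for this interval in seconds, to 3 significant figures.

1.39 × 10³ s

Δρ = 1024.663 − 1024.561 = 0.102 kg m⁻³ over Δz = 60 − 12.2 = 47.8 m.
N² = (9.81/1024.612) × (0.102/47.8) = 2.0431 × 10⁻⁵ s⁻².
N = √(2.0431 × 10⁻⁵) = 4.5201 × 10⁻³ rad s⁻¹, so T = 2π/N = 1.3901 × 10³ s ≈ 1.39 × 10³ s.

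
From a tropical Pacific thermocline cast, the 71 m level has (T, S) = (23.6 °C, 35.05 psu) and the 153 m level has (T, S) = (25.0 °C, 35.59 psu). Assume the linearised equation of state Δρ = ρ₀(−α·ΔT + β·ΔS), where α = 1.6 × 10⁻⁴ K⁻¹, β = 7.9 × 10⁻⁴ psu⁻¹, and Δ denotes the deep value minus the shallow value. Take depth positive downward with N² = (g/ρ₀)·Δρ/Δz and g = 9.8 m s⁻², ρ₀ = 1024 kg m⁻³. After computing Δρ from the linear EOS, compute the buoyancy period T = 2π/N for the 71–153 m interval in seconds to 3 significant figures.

ΔT = +1.4 K, ΔS = +0.54 psu (deep − shallow).
Δρ/ρ₀ = −αΔT + βΔS = -2.24 × 10⁻⁴ + 4.266 × 10⁻⁴ = 2.026 × 10⁻⁴, so Δρ ≈ 0.2075 kg m⁻³.
N² = (g/ρ₀)·Δρ/Δz = g·(Δρ/ρ₀)/Δz = 9.8 × 2.026 × 10⁻⁴ / 82 = 2.4213 × 10⁻⁵ s⁻².
N = √(2.4213 × 10⁻⁵) = 4.9207 × 10⁻³ rad s⁻¹ → T = 2π/N = 1.2769 × 10³ s ≈ 1.28 × 10³ s.

1.28 × 10³ s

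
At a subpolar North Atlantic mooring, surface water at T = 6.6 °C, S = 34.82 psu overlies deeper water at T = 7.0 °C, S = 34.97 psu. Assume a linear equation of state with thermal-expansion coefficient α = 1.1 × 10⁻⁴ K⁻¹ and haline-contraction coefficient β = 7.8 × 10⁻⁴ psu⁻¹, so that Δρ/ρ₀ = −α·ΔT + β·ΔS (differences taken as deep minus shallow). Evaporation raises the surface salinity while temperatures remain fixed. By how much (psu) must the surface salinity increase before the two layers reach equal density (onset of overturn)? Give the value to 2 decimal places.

0.09 psu

Neutral buoyancy requires −α(T_deep − T_surf) + β(S_deep − S_surf′) = 0.
S_surf′ = S_deep − (α/β)·ΔT = 34.97 − (1.1 × 10⁻⁴/7.8 × 10⁻⁴)·(+0.4) = 34.9136 psu.
Increase required: 34.9136 − 34.82 = 0.0936 psu.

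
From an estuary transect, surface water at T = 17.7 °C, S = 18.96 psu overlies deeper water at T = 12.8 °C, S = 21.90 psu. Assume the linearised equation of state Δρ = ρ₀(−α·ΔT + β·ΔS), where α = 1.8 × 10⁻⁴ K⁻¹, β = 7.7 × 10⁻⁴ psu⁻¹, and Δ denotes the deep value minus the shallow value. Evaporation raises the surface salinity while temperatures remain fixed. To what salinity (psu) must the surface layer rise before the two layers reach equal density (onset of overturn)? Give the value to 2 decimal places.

23.05 psu

Neutral buoyancy requires −α(T_deep − T_surf) + β(S_deep − S_surf′) = 0.
S_surf′ = S_deep − (α/β)·ΔT = 21.90 − (1.8 × 10⁻⁴/7.7 × 10⁻⁴)·(-4.9) = 23.0455 psu.
Increase required: 23.0455 − 18.96 = 4.0855 psu.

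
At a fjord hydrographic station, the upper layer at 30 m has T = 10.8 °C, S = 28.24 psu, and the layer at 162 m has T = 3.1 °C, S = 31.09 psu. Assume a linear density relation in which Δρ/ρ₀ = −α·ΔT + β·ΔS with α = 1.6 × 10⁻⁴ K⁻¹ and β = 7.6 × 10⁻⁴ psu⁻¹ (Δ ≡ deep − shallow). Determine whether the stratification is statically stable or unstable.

ΔT = 3.1 − 10.8 = -7.7 K and ΔS = 31.09 − 28.24 = +2.85 psu (deep − shallow).
−αΔT = 1.232 × 10⁻³; βΔS = 2.166 × 10⁻³; sum Δρ/ρ₀ = 3.398 × 10⁻³.
Δρ/ρ₀ > 0, so Δρ > 0: deeper water is denser → statically stable.

stable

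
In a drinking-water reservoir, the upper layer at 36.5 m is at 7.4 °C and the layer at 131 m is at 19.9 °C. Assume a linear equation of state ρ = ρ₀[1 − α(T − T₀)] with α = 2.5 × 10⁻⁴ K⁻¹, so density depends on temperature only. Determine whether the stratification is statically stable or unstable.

ΔT = 19.9 − 7.4 = +12.5 K, so Δρ/ρ₀ = −αΔT = -3.125 × 10⁻³.
Δρ/ρ₀ < 0, so Δρ < 0: deeper water is lighter → statically unstable; the column would overturn.

unstable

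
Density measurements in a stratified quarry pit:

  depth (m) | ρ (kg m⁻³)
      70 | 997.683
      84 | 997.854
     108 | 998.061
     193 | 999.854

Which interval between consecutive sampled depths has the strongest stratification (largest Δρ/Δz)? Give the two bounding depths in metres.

Compute the density gradient over each adjacent pair:
  70–84 m: Δρ/Δz = 0.171/14 = 0.012 kg m⁻⁴
  84–108 m: Δρ/Δz = 0.207/24 = 8.6 × 10⁻³ kg m⁻⁴
  108–193 m: Δρ/Δz = 1.793/85 = 0.021 kg m⁻⁴
The largest gradient is in the 108–193 m interval — the pycnocline.

108–193 m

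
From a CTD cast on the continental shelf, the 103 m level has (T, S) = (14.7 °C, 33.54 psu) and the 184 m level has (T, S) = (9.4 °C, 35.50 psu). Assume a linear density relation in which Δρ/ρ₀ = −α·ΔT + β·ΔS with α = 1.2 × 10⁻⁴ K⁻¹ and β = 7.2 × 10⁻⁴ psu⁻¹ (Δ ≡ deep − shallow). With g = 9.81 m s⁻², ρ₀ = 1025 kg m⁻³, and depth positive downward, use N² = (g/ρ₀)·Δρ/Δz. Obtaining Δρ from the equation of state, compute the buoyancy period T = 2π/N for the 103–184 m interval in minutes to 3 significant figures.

ΔT = -5.3 K, ΔS = +1.96 psu (deep − shallow).
Δρ/ρ₀ = −αΔT + βΔS = 6.36 × 10⁻⁴ + 1.4112 × 10⁻³ = 2.0472 × 10⁻³, so Δρ ≈ 2.098 kg m⁻³.
N² = (g/ρ₀)·Δρ/Δz = g·(Δρ/ρ₀)/Δz = 9.81 × 2.0472 × 10⁻³ / 81 = 2.4794 × 10⁻⁴ s⁻².
N = √(2.4794 × 10⁻⁴) = 0.015746 rad s⁻¹ → T = 2π/N = 399.03 s = 6.6505 min ≈ 6.65 min.

6.65 min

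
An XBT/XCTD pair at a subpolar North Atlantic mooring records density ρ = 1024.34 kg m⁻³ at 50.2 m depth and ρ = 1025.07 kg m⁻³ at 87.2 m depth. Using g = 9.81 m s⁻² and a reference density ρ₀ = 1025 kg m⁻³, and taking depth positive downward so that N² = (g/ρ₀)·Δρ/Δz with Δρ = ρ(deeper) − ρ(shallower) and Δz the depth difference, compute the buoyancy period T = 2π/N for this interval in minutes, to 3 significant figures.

7.62 min

Δρ = 1025.07 − 1024.34 = 0.73 kg m⁻³ over Δz = 87.2 − 50.2 = 37 m.
N² = (9.81/1025) × (0.73/37) = 1.8883 × 10⁻⁴ s⁻².
N = √(1.8883 × 10⁻⁴) = 0.013742 rad s⁻¹, so T = 2π/N = 457.22 s = 7.6203 min ≈ 7.62 min.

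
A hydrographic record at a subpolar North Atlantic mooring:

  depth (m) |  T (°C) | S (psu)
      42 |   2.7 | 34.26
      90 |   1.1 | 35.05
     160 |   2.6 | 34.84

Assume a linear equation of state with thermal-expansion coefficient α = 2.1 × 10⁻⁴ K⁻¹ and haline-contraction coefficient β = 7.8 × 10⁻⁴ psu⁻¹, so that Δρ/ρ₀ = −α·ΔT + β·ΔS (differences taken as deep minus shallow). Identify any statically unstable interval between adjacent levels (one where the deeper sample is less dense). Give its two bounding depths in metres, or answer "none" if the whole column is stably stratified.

Evaluate Δρ/ρ₀ = −αΔT + βΔS across each adjacent pair:
  42–90 m: −αΔT+βΔS = −(2.1 × 10⁻⁴)(-1.6)+(7.8 × 10⁻⁴)(+0.79) = 9.5 × 10⁻⁴ → stable
  90–160 m: −αΔT+βΔS = −(2.1 × 10⁻⁴)(+1.5)+(7.8 × 10⁻⁴)(-0.21) = -4.8 × 10⁻⁴ → UNSTABLE
The 90–160 m interval has Δρ < 0: lighter water underlies denser water.

90–160 m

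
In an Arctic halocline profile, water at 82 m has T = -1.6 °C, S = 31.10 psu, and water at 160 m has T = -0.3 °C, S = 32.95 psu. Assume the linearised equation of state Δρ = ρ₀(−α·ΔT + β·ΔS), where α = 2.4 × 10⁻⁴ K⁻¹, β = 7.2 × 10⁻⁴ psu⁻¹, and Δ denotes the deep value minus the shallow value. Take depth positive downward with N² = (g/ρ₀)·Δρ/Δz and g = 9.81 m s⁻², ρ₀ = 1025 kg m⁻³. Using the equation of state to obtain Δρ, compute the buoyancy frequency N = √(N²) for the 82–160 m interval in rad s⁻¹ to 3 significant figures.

0.0113 rad s⁻¹

ΔT = +1.3 K, ΔS = +1.85 psu (deep − shallow).
Δρ/ρ₀ = −αΔT + βΔS = -3.12 × 10⁻⁴ + 1.332 × 10⁻³ = 1.02 × 10⁻³, so Δρ ≈ 1.046 kg m⁻³.
N² = (g/ρ₀)·Δρ/Δz = g·(Δρ/ρ₀)/Δz = 9.81 × 1.02 × 10⁻³ / 78 = 1.2828 × 10⁻⁴ s⁻².
N = √(1.2828 × 10⁻⁴) = 0.011326 rad s⁻¹ ≈ 0.0113 rad s⁻¹.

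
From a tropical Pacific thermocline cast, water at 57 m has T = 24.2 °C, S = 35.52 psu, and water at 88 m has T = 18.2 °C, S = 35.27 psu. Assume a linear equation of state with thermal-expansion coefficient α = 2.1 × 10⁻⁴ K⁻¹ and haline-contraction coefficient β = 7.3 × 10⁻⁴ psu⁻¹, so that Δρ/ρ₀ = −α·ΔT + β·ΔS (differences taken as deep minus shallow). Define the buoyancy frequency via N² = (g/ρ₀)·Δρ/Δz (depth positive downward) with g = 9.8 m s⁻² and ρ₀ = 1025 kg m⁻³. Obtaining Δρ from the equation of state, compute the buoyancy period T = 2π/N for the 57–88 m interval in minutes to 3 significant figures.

ΔT = -6.0 K, ΔS = -0.25 psu (deep − shallow).
Δρ/ρ₀ = −αΔT + βΔS = 1.26 × 10⁻³ − 1.825 × 10⁻⁴ = 1.0775 × 10⁻³, so Δρ ≈ 1.104 kg m⁻³.
N² = (g/ρ₀)·Δρ/Δz = g·(Δρ/ρ₀)/Δz = 9.8 × 1.0775 × 10⁻³ / 31 = 3.4063 × 10⁻⁴ s⁻².
N = √(3.4063 × 10⁻⁴) = 0.018456 rad s⁻¹ → T = 2π/N = 340.44 s = 5.6740 min ≈ 5.67 min.

5.67 min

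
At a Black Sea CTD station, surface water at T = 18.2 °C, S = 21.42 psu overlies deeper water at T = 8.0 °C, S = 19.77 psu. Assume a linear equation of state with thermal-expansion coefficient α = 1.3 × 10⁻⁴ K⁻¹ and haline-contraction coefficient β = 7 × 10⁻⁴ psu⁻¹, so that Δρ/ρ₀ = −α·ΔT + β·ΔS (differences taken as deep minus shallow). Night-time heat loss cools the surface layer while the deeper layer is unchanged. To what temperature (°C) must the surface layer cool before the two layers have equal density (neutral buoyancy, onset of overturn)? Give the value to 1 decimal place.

Neutral buoyancy requires Δρ = 0, i.e. −α(T_deep − T_surf′) + β(S_deep − S_surf) = 0.
T_surf′ = T_deep − (β/α)·ΔS = 8.0 − (7 × 10⁻⁴/1.3 × 10⁻⁴)·(-1.65) = 16.885 °C.
Cooling required: 18.2 − (16.885) = 1.315 °C.

16.9 °C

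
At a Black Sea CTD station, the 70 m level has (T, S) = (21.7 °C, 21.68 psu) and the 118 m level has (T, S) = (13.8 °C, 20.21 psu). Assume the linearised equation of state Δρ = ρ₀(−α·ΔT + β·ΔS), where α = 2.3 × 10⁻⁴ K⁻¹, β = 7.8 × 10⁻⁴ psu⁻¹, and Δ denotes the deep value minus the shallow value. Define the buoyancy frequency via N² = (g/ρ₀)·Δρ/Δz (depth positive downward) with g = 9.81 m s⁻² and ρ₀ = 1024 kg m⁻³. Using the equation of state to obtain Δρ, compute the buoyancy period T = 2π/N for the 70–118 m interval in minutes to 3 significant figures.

ΔT = -7.9 K, ΔS = -1.47 psu (deep − shallow).
Δρ/ρ₀ = −αΔT + βΔS = 1.817 × 10⁻³ − 1.1466 × 10⁻³ = 6.704 × 10⁻⁴, so Δρ ≈ 0.6865 kg m⁻³.
N² = (g/ρ₀)·Δρ/Δz = g·(Δρ/ρ₀)/Δz = 9.81 × 6.704 × 10⁻⁴ / 48 = 1.3701 × 10⁻⁴ s⁻².
N = √(1.3701 × 10⁻⁴) = 0.011705 rad s⁻¹ → T = 2π/N = 536.79 s = 8.9465 min ≈ 8.95 min.

8.95 min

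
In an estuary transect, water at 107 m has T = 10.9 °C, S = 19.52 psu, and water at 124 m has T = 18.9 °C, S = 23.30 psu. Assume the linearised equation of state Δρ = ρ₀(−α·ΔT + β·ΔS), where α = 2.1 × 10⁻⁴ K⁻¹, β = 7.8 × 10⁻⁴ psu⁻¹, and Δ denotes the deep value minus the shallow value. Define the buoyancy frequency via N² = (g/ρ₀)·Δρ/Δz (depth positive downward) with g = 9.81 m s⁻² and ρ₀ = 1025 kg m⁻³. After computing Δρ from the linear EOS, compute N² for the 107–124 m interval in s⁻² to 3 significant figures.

7.32 × 10⁻⁴ s⁻²

ΔT = +8.0 K, ΔS = +3.78 psu (deep − shallow).
Δρ/ρ₀ = −αΔT + βΔS = -1.68 × 10⁻³ + 2.9484 × 10⁻³ = 1.2684 × 10⁻³, so Δρ ≈ 1.300 kg m⁻³.
N² = (g/ρ₀)·Δρ/Δz = g·(Δρ/ρ₀)/Δz = 9.81 × 1.2684 × 10⁻³ / 17 = 7.3194 × 10⁻⁴ s⁻² ≈ 7.32 × 10⁻⁴ s⁻².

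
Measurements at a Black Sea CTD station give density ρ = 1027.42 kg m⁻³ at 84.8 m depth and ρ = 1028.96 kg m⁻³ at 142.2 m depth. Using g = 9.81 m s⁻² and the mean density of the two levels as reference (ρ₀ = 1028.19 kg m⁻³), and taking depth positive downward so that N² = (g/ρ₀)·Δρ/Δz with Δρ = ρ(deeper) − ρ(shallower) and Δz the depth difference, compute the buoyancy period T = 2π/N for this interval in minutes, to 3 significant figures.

Δρ = 1028.96 − 1027.42 = 1.54 kg m⁻³ over Δz = 142.2 − 84.8 = 57.4 m.
N² = (9.81/1028.19) × (1.54/57.4) = 2.5598 × 10⁻⁴ s⁻².
N = √(2.5598 × 10⁻⁴) = 0.015999 rad s⁻¹, so T = 2π/N = 392.72 s = 6.5453 min ≈ 6.55 min.

6.55 min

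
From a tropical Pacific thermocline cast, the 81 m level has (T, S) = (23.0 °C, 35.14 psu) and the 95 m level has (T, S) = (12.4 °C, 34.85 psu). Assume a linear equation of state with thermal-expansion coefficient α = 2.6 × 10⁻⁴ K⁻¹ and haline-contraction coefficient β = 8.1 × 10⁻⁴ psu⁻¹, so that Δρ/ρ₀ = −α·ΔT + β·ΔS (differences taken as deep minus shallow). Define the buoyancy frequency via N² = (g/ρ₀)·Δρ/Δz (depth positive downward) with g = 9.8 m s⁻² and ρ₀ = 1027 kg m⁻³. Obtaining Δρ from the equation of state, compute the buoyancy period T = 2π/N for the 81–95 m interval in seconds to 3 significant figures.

150 s

ΔT = -10.6 K, ΔS = -0.29 psu (deep − shallow).
Δρ/ρ₀ = −αΔT + βΔS = 2.756 × 10⁻³ − 2.349 × 10⁻⁴ = 2.5211 × 10⁻³, so Δρ ≈ 2.589 kg m⁻³.
N² = (g/ρ₀)·Δρ/Δz = g·(Δρ/ρ₀)/Δz = 9.8 × 2.5211 × 10⁻³ / 14 = 1.7648 × 10⁻³ s⁻².
N = √(1.7648 × 10⁻³) = 0.042010 rad s⁻¹ → T = 2π/N = 149.56 s ≈ 150 s.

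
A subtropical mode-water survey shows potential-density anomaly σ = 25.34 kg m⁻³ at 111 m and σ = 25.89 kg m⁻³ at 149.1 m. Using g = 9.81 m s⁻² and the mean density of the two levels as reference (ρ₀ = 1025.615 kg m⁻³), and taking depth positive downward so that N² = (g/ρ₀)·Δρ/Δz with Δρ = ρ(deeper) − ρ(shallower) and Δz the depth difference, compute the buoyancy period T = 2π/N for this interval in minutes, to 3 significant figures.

8.91 min

Δρ = 1025.89 − 1025.34 = 0.55 kg m⁻³ over Δz = 149.1 − 111 = 38.1 m.
N² = (9.81/1025.615) × (0.55/38.1) = 1.3808 × 10⁻⁴ s⁻².
N = √(1.3808 × 10⁻⁴) = 0.011751 rad s⁻¹, so T = 2π/N = 534.69 s = 8.9115 min ≈ 8.91 min.
Since Δρ > 0 the layer is stably stratified.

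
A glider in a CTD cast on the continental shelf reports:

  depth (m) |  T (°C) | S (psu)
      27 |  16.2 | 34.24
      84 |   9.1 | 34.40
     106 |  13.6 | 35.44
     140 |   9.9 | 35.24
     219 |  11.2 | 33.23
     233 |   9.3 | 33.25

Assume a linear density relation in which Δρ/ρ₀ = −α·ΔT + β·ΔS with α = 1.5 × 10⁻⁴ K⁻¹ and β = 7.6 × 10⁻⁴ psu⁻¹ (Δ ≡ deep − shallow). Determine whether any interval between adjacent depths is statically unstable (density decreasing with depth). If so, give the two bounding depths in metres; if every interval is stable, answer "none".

140–219 m

Evaluate Δρ/ρ₀ = −αΔT + βΔS across each adjacent pair:
  27–84 m: −αΔT+βΔS = −(1.5 × 10⁻⁴)(-7.1)+(7.6 × 10⁻⁴)(+0.16) = 1.2 × 10⁻³ → stable
  84–106 m: −αΔT+βΔS = −(1.5 × 10⁻⁴)(+4.5)+(7.6 × 10⁻⁴)(+1.04) = 1.2 × 10⁻⁴ → stable
  106–140 m: −αΔT+βΔS = −(1.5 × 10⁻⁴)(-3.7)+(7.6 × 10⁻⁴)(-0.20) = 4.0 × 10⁻⁴ → stable
  140–219 m: −αΔT+βΔS = −(1.5 × 10⁻⁴)(+1.3)+(7.6 × 10⁻⁴)(-2.01) = -1.7 × 10⁻³ → UNSTABLE
  219–233 m: −αΔT+βΔS = −(1.5 × 10⁻⁴)(-1.9)+(7.6 × 10⁻⁴)(+0.02) = 3.0 × 10⁻⁴ → stable
The 140–219 m interval has Δρ < 0: lighter water underlies denser water.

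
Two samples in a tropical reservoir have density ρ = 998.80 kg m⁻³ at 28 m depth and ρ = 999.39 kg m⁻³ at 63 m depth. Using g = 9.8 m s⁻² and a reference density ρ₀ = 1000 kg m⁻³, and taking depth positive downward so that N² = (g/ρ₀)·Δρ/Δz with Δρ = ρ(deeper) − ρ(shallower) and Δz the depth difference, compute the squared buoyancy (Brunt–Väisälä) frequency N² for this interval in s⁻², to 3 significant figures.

1.65 × 10⁻⁴ s⁻²

Δρ = 999.39 − 998.80 = 0.59 kg m⁻³ over Δz = 63 − 28 = 35 m.
N² = (9.8/1000) × (0.59/35) = 1.6520 × 10⁻⁴ s⁻² ≈ 1.65 × 10⁻⁴ s⁻².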